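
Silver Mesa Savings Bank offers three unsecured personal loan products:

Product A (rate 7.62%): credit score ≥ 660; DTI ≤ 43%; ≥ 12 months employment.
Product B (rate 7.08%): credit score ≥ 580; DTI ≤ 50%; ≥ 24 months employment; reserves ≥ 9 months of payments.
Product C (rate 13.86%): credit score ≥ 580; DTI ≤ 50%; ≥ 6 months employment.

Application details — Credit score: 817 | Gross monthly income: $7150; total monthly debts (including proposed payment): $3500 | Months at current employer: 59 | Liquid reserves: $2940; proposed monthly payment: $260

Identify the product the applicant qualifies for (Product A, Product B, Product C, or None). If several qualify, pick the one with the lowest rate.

Product B

DTI = 3,500/7,150 = 49%.
Reserves = 2,940/260 = 11.3 months.
Product A: score 817 ≥ 660; DTI 49% > 43%; employment 59 ≥ 12 mo → does not qualify.
Product B: score 817 ≥ 580; DTI 49% ≤ 50%; employment 59 ≥ 24 mo; reserves 11.3 ≥ 9 mo → qualifies.
Product C: score 817 ≥ 580; DTI 49% ≤ 50%; employment 59 ≥ 6 mo → qualifies.
Qualifying: Product B, Product C. Lowest rate is 7.08% → Product B.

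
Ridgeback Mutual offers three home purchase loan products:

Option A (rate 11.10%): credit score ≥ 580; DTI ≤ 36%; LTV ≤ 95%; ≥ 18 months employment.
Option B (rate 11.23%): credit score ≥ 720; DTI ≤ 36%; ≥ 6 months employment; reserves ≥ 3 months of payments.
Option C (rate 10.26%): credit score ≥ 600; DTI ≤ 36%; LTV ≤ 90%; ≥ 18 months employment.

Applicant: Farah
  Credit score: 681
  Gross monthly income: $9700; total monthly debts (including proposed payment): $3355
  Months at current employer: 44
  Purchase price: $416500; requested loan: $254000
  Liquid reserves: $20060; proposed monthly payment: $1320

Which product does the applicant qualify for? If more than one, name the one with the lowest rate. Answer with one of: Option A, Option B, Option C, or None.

Option C

DTI = 3,355/9,700 = 34.6%.
LTV = 254,000/416,500 = 61%.
Reserves = 20,060/1,320 = 15.2 months.
Option A: score 681 ≥ 580; DTI 34.6% ≤ 36%; LTV 61% ≤ 95%; employment 44 ≥ 18 mo → qualifies.
Option B: score 681 < 720; DTI 34.6% ≤ 36%; employment 44 ≥ 6 mo; reserves 15.2 ≥ 3 mo → does not qualify.
Option C: score 681 ≥ 600; DTI 34.6% ≤ 36%; LTV 61% ≤ 90%; employment 44 ≥ 18 mo → qualifies.
Qualifying: Option A, Option C. Lowest rate is 10.26% → Option C.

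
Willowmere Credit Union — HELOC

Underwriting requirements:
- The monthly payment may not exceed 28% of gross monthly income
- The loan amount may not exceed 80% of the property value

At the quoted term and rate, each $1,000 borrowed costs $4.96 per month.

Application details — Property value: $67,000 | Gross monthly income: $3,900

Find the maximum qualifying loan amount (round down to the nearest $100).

$53,600

Payment cap: 28% × $3,900 = $1,092/month.
At $4.96 per $1,000, that supports 1,092/4.96 × 1,000 ≈ $220,161 → $220,100.
LTV cap: 80% × $67,000 = $53,600 → $53,600.
Binding constraint: loan-to-value.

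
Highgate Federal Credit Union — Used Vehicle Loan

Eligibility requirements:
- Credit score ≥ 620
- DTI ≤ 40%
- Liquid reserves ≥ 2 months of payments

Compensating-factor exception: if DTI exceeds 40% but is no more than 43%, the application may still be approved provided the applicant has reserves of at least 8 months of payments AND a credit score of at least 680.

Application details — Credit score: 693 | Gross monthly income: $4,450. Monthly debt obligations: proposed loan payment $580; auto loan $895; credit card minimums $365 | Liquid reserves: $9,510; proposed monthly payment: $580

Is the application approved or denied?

Credit score 693 ≥ 620 (meets base)
Total debts = (580 + 895 + 365) = 1,840. DTI: 1,840 ÷ 4,450 = 41.3%, over the 40% base limit.
Reserves = 9,510/580 = 16.4 months ≥ 2
41.3% falls in the override range (40%–43%), so the compensating-factor test applies.
Override check — reserves: 16.4 mo (ok); score: 693 (ok).
Both compensating conditions met → exception applies.

Approved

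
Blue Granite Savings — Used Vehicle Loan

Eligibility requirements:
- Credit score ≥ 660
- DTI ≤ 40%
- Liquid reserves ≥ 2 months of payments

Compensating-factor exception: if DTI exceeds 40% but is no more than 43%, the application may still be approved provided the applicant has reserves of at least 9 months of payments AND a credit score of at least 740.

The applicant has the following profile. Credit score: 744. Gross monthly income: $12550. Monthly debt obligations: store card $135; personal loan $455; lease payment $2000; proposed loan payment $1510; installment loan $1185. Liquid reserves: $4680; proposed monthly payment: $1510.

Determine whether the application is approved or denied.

Credit score 744 ≥ 660 (meets base)
Total debts = (135 + 455 + 2,000 + 1,510 + 1,185) = 5,285. DTI = 5,285/12,550 = 42.1% > 40% — standard DTI limit exceeded.
Liquid reserves cover 4,680/1,510 = 3.1 months — ≥ 2 required
DTI 42.1% is within the 40%–43% exception band; checking compensating factors.
Override check — reserves: 3.1 mo (short of 9); score: 744 (ok).
Override conditions not both satisfied; exception does not apply.

Denied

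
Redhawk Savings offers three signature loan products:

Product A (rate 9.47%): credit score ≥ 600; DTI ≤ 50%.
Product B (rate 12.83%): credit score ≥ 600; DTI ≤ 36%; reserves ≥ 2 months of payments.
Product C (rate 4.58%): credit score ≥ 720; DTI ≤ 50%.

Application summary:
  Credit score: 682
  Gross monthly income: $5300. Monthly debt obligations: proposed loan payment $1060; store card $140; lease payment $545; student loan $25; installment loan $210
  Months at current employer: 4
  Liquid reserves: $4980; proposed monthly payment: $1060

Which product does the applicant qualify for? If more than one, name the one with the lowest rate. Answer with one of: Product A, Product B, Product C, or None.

Product A

Total debts = (1,060 + 140 + 545 + 25 + 210) = 1,980; DTI = 1,980/5,300 = 37.4%.
Reserves = 4,980/1,060 = 4.7 months.
Product A: score 682 ≥ 600; DTI 37.4% ≤ 50% → qualifies.
Product B: score 682 ≥ 600; DTI 37.4% > 36%; reserves 4.7 ≥ 2 mo → does not qualify.
Product C: score 682 < 720; DTI 37.4% ≤ 50% → does not qualify.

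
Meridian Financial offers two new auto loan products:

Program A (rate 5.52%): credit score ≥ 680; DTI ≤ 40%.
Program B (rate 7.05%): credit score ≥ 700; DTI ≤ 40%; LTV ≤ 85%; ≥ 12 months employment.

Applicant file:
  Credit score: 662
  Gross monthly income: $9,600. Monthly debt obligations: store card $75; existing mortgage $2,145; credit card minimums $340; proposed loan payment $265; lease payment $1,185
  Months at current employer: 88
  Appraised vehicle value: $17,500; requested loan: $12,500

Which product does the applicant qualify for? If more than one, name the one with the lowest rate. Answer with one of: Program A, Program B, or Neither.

Total debts = (75 + 2,145 + 340 + 265 + 1,185) = 4,010; DTI = 4,010/9,600 = 41.8%.
LTV = 12,500/17,500 = 71.4%.
Program A: score 662 < 680; DTI 41.8% > 40% → does not qualify.
Program B: score 662 < 700; DTI 41.8% > 40%; LTV 71.4% ≤ 85%; employment 88 ≥ 12 mo → does not qualify.

Neither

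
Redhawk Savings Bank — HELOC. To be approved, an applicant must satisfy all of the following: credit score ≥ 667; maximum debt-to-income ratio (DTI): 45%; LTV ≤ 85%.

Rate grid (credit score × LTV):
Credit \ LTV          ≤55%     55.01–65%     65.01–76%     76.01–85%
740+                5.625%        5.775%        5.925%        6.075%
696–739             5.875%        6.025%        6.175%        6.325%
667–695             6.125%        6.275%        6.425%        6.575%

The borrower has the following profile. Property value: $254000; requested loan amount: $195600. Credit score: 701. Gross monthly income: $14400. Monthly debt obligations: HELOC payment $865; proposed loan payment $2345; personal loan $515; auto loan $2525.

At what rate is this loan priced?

Credit score 701 ≥ 667; Total monthly debts = (865 + 2,345 + 515 + 2,525) = 6,250. Debt-to-income = 6,250/14,400 = 43.4% — meets 45% limit
LTV: 195,600 ÷ 254,000 = 77%, within 85% cap
Row: 701 falls in 696–739. Column: 77% falls in 76.01–85%. Rate = 6.325%.

6.325%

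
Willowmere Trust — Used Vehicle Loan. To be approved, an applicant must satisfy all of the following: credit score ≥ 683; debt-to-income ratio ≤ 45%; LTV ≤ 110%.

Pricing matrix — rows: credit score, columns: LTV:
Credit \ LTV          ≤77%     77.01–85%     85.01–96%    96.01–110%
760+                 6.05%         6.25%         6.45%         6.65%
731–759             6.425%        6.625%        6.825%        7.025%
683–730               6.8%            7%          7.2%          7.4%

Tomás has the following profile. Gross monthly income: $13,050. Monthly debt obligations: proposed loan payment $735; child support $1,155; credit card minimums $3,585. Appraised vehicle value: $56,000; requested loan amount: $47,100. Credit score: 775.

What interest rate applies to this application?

6.25%

Credit score 775 ≥ 683; Total monthly debts = (735 + 1,155 + 3,585) = 5,475. Debt-to-income = 5,475/13,050 = 42% — meets 45% limit
Loan-to-value = 47,100/56,000 = 84.1% — pass (110% max)
Score 775 is in the 760+ band; LTV 84.1% is in the 77.01–85% band → 6.25%.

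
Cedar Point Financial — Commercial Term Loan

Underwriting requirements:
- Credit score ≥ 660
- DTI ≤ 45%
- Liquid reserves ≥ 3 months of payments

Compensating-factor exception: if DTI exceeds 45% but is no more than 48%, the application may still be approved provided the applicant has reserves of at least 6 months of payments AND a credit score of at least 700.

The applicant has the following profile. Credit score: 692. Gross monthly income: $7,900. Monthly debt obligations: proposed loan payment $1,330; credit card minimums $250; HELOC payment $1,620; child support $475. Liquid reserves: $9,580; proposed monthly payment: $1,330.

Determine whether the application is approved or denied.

Denied

Credit score 692 ≥ 660 (meets base)
Total debts = (1,330 + 250 + 1,620 + 475) = 3,675. DTI = 3,675/7,900 = 46.5% > 45% — standard DTI limit exceeded.
Reserves = 9,580/1,330 = 7.2 months ≥ 3
46.5% falls in the override range (45%–48%), so the compensating-factor test applies.
Reserves 7.2 ≥ 6 months; credit score 692 < 700.
Override conditions not both satisfied; exception does not apply.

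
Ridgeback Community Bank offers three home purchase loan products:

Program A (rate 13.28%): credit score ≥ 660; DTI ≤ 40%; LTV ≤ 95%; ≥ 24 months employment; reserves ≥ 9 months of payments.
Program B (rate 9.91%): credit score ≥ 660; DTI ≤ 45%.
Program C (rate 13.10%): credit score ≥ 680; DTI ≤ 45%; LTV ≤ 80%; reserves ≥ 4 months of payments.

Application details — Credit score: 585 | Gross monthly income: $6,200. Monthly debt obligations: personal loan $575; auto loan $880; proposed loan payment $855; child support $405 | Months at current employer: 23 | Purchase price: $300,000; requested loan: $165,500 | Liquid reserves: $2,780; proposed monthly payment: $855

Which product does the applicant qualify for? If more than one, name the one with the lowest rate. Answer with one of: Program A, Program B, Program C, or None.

None

Total debts = (575 + 880 + 855 + 405) = 2,715; DTI = 2,715/6,200 = 43.8%.
LTV = 165,500/300,000 = 55.2%.
Reserves = 2,780/855 = 3.3 months.
Program A: score 585 < 660; DTI 43.8% > 40%; LTV 55.2% ≤ 95%; employment 23 < 24 mo; reserves 3.3 < 9 mo → does not qualify.
Program B: score 585 < 660; DTI 43.8% ≤ 45% → does not qualify.
Program C: score 585 < 680; DTI 43.8% ≤ 45%; LTV 55.2% ≤ 80%; reserves 3.3 < 4 mo → does not qualify.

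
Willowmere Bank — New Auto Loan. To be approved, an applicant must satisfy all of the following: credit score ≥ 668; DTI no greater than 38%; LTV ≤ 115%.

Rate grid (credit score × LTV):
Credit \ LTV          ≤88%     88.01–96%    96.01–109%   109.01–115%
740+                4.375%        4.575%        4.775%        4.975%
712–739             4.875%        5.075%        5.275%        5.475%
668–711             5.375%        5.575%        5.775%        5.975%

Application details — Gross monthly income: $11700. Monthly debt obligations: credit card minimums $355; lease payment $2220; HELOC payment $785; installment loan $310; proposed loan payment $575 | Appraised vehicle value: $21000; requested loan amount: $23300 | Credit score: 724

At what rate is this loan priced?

Credit score 724 ≥ 668; Total monthly debts = (355 + 2,220 + 785 + 310 + 575) = 4,245. DTI: 4,245 ÷ 11,700 = 36.3%, within the 38% cap
Loan-to-value = 23,300/21,000 = 111% — pass (115% max)
Credit 724 → row 712–739; LTV 111% → column 109.01–115%. Grid cell → 5.475%.

5.475%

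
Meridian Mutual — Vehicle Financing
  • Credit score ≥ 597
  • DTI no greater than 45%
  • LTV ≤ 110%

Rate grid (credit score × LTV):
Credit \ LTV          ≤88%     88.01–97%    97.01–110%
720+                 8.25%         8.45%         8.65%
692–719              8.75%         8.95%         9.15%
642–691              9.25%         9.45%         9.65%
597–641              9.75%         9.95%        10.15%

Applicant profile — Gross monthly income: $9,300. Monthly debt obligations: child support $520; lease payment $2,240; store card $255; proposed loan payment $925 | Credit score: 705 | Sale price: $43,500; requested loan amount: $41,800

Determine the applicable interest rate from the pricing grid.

Credit score 705 ≥ 597; Total monthly debts = (520 + 2,240 + 255 + 925) = 3,940. DTI = 3,940/9,300 = 42.4% ≤ 45%
Loan-to-value = 41,800/43,500 = 96.1% — pass (110% max)
Row: 705 falls in 692–719. Column: 96.1% falls in 88.01–97%. Rate = 8.95%.

8.95%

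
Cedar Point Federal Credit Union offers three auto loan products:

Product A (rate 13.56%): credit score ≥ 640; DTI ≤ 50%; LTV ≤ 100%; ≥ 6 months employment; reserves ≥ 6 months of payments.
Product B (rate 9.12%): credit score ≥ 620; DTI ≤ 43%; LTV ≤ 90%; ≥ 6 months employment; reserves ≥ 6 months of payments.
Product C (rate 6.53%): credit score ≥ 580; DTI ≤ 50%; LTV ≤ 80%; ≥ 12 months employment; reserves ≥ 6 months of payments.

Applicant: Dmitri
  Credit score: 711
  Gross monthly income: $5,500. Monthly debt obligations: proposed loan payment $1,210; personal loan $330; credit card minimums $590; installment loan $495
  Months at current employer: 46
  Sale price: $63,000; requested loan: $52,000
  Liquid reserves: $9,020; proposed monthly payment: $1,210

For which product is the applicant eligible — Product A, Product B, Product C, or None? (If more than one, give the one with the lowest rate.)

Product A

Total debts = (1,210 + 330 + 590 + 495) = 2,625; DTI = 2,625/5,500 = 47.7%.
LTV = 52,000/63,000 = 82.5%.
Reserves = 9,020/1,210 = 7.5 months.
Product A: score 711 ≥ 640; DTI 47.7% ≤ 50%; LTV 82.5% ≤ 100%; employment 46 ≥ 6 mo; reserves 7.5 ≥ 6 mo → qualifies.
Product B: score 711 ≥ 620; DTI 47.7% > 43%; LTV 82.5% ≤ 90%; employment 46 ≥ 6 mo; reserves 7.5 ≥ 6 mo → does not qualify.
Product C: score 711 ≥ 580; DTI 47.7% ≤ 50%; LTV 82.5% > 80%; employment 46 ≥ 12 mo; reserves 7.5 ≥ 6 mo → does not qualify.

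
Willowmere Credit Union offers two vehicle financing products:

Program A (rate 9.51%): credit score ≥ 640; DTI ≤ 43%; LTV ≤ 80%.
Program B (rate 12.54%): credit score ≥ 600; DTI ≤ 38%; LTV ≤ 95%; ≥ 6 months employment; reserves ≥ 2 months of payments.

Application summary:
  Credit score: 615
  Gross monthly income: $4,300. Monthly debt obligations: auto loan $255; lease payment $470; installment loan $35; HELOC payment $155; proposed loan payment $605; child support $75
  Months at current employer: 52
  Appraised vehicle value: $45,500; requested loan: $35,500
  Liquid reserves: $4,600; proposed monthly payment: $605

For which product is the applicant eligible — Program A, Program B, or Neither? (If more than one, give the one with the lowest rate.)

Total debts = (255 + 470 + 35 + 155 + 605 + 75) = 1,595; DTI = 1,595/4,300 = 37.1%.
LTV = 35,500/45,500 = 78%.
Reserves = 4,600/605 = 7.6 months.
Program A: score 615 < 640; DTI 37.1% ≤ 43%; LTV 78% ≤ 80% → does not qualify.
Program B: score 615 ≥ 600; DTI 37.1% ≤ 38%; LTV 78% ≤ 95%; employment 52 ≥ 6 mo; reserves 7.6 ≥ 2 mo → qualifies.

Program B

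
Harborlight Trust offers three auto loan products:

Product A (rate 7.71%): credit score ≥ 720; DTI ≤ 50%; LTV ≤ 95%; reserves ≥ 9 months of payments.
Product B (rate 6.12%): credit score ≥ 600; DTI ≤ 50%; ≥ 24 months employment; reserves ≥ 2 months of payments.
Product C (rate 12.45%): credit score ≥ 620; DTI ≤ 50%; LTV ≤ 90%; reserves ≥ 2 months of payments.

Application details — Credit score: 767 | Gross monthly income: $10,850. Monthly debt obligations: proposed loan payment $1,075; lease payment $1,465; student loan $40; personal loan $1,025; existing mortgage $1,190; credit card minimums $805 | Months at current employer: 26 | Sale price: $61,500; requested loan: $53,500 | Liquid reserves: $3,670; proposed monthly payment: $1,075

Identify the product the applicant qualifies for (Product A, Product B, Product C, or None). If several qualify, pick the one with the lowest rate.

Total debts = (1,075 + 1,465 + 40 + 1,025 + 1,190 + 805) = 5,600; DTI = 5,600/10,850 = 51.6%.
LTV = 53,500/61,500 = 87%.
Reserves = 3,670/1,075 = 3.4 months.
Product A: score 767 ≥ 720; DTI 51.6% > 50%; LTV 87% ≤ 95%; reserves 3.4 < 9 mo → does not qualify.
Product B: score 767 ≥ 600; DTI 51.6% > 50%; employment 26 ≥ 24 mo; reserves 3.4 ≥ 2 mo → does not qualify.
Product C: score 767 ≥ 620; DTI 51.6% > 50%; LTV 87% ≤ 90%; reserves 3.4 ≥ 2 mo → does not qualify.

None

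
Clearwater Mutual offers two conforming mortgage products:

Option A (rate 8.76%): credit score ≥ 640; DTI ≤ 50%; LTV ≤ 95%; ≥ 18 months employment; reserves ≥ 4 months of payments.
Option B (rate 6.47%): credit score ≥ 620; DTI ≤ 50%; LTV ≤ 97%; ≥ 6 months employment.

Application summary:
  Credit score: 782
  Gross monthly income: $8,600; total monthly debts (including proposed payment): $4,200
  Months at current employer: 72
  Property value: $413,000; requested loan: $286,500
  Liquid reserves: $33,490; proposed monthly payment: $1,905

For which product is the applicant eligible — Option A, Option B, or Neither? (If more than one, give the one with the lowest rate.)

Option B

DTI = 4,200/8,600 = 48.8%.
LTV = 286,500/413,000 = 69.4%.
Reserves = 33,490/1,905 = 17.6 months.
Option A: score 782 ≥ 640; DTI 48.8% ≤ 50%; LTV 69.4% ≤ 95%; employment 72 ≥ 18 mo; reserves 17.6 ≥ 4 mo → qualifies.
Option B: score 782 ≥ 620; DTI 48.8% ≤ 50%; LTV 69.4% ≤ 97%; employment 72 ≥ 6 mo → qualifies.
Qualifying: Option A, Option B. Lowest rate is 6.47% → Option B.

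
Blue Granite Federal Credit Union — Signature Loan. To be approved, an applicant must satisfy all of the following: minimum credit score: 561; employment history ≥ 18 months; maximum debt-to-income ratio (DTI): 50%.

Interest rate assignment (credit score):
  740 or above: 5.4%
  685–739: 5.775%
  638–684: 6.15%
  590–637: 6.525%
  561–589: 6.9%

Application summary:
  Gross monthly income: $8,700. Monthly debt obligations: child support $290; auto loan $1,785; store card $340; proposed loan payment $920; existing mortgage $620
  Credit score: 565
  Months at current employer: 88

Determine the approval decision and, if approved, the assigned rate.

Credit score 565 ≥ 561 (meets minimum)
Total monthly debts = (290 + 1,785 + 340 + 920 + 620) = 3,955. DTI: 3,955 ÷ 8,700 = 45.5%, within the 50% cap
Employment 88 ≥ 18 months
All requirements met. Score 565 falls in the 561–589 tier → 6.9%.

Approved at 6.9%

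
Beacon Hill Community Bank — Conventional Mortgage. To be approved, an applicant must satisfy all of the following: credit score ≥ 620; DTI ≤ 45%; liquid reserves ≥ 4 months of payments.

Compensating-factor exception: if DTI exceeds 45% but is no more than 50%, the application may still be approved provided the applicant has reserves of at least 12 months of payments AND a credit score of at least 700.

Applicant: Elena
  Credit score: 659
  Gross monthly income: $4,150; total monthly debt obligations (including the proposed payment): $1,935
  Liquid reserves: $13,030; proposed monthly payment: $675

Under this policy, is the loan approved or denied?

Denied

Credit score 659 ≥ 620 (meets base)
DTI: 1,935 ÷ 4,150 = 46.6%, over the 45% base limit.
Reserves: 13,030 ÷ 675 = 19.3 months (meets 4-month minimum)
DTI 46.6% is within the 45%–50% exception band; checking compensating factors.
Override check — reserves: 19.3 mo (ok); score: 659 (below 700).
Override conditions not both satisfied; exception does not apply.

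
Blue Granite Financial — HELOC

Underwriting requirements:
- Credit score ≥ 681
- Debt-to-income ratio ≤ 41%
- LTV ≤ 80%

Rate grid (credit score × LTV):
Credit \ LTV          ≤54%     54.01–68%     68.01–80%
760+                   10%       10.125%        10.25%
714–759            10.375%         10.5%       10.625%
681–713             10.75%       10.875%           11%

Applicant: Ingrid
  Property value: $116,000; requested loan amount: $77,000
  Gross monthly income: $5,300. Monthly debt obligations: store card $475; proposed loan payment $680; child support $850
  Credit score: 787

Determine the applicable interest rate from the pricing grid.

Credit score 787 ≥ 681; Total monthly debts = (475 + 680 + 850) = 2,005. DTI = 2,005/5,300 = 37.8% ≤ 41%
LTV = 77,000/116,000 = 66.4% ≤ 80%
Score 787 is in the 760+ band; LTV 66.4% is in the 54.01–68% band → 10.125%.

10.125%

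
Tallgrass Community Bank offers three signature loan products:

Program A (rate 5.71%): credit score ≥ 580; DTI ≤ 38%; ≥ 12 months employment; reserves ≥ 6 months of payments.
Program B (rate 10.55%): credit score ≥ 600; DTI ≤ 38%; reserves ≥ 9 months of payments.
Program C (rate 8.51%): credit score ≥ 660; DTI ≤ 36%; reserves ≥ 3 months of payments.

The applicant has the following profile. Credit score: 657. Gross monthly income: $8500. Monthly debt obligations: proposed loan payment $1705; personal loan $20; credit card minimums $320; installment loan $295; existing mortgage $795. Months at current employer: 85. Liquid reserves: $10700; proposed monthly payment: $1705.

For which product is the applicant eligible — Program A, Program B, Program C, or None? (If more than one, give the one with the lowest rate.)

Total debts = (1,705 + 20 + 320 + 295 + 795) = 3,135; DTI = 3,135/8,500 = 36.9%.
Reserves = 10,700/1,705 = 6.3 months.
Program A: score 657 ≥ 580; DTI 36.9% ≤ 38%; employment 85 ≥ 12 mo; reserves 6.3 ≥ 6 mo → qualifies.
Program B: score 657 ≥ 600; DTI 36.9% ≤ 38%; reserves 6.3 < 9 mo → does not qualify.
Program C: score 657 < 660; DTI 36.9% > 36%; reserves 6.3 ≥ 3 mo → does not qualify.

Program A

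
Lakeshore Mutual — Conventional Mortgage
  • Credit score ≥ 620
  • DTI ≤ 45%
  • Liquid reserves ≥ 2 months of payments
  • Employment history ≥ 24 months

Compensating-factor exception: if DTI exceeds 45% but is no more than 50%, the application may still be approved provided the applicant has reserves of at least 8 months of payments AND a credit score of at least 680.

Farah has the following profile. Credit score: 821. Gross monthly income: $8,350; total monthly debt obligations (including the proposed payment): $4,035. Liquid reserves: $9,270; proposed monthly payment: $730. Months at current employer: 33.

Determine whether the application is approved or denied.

Approved

Credit score 821 ≥ 620 (meets base)
DTI: 4,035 ÷ 8,350 = 48.3%, over the 45% base limit.
Reserves: 9,270 ÷ 730 = 12.7 months (meets 2-month minimum)
Employment 33 ≥ 24 months
48.3% falls in the override range (45%–50%), so the compensating-factor test applies.
Reserves 12.7 ≥ 8 months; credit score 821 ≥ 680.
Both compensating conditions met → exception applies.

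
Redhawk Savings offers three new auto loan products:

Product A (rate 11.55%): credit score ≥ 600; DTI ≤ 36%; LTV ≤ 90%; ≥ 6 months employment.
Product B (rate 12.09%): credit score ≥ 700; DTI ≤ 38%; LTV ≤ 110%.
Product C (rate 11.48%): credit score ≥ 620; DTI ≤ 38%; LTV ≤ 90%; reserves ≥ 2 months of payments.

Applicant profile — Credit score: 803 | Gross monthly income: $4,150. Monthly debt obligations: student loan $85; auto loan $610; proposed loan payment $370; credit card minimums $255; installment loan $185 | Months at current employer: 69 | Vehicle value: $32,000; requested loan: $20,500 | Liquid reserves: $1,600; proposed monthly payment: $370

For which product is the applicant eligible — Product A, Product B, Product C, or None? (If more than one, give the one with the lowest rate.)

Total debts = (85 + 610 + 370 + 255 + 185) = 1,505; DTI = 1,505/4,150 = 36.3%.
LTV = 20,500/32,000 = 64.1%.
Reserves = 1,600/370 = 4.3 months.
Product A: score 803 ≥ 600; DTI 36.3% > 36%; LTV 64.1% ≤ 90%; employment 69 ≥ 6 mo → does not qualify.
Product B: score 803 ≥ 700; DTI 36.3% ≤ 38%; LTV 64.1% ≤ 110% → qualifies.
Product C: score 803 ≥ 620; DTI 36.3% ≤ 38%; LTV 64.1% ≤ 90%; reserves 4.3 ≥ 2 mo → qualifies.
Qualifying: Product B, Product C. Lowest rate is 11.48% → Product C.

Product C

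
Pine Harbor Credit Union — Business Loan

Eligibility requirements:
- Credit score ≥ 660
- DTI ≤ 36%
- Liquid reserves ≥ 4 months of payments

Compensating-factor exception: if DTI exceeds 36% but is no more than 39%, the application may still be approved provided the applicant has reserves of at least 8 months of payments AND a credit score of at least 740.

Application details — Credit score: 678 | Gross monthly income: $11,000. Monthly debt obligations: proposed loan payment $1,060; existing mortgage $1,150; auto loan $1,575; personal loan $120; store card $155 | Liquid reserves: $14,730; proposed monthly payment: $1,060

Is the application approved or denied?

Denied

Credit score 678 ≥ 660 (meets base)
Total debts = (1,060 + 1,150 + 1,575 + 120 + 155) = 4,060. DTI = 4,060/11,000 = 36.9% > 36% — standard DTI limit exceeded.
Liquid reserves cover 14,730/1,060 = 13.9 months — ≥ 4 required
36.9% falls in the override range (36%–39%), so the compensating-factor test applies.
Reserves 13.9 ≥ 8 months; credit score 678 < 740.
Compensating-factor requirement not fully met.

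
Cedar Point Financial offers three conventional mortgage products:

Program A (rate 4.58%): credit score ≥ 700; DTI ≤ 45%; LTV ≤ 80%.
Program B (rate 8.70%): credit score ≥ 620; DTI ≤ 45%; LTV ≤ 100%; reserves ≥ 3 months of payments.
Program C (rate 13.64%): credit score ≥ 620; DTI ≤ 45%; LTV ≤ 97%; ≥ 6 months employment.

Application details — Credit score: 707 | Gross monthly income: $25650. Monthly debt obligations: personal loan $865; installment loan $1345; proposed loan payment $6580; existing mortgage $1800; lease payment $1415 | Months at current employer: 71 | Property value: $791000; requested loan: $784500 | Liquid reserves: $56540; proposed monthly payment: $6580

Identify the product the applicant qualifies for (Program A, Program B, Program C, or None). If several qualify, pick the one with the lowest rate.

Total debts = (865 + 1,345 + 6,580 + 1,800 + 1,415) = 12,005; DTI = 12,005/25,650 = 46.8%.
LTV = 784,500/791,000 = 99.2%.
Reserves = 56,540/6,580 = 8.6 months.
Program A: score 707 ≥ 700; DTI 46.8% > 45%; LTV 99.2% > 80% → does not qualify.
Program B: score 707 ≥ 620; DTI 46.8% > 45%; LTV 99.2% ≤ 100%; reserves 8.6 ≥ 3 mo → does not qualify.
Program C: score 707 ≥ 620; DTI 46.8% > 45%; LTV 99.2% > 97%; employment 71 ≥ 6 mo → does not qualify.

None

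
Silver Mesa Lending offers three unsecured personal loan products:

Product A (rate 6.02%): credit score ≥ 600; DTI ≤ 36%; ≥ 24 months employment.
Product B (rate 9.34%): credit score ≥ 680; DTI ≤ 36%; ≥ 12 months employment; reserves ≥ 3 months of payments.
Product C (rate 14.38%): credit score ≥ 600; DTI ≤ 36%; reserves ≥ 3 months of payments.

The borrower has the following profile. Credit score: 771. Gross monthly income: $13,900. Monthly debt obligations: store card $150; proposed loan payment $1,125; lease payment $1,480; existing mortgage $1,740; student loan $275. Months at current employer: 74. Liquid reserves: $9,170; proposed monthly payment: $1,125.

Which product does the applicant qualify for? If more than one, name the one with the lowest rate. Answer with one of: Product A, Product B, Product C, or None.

Product A

Total debts = (150 + 1,125 + 1,480 + 1,740 + 275) = 4,770; DTI = 4,770/13,900 = 34.3%.
Reserves = 9,170/1,125 = 8.2 months.
Product A: score 771 ≥ 600; DTI 34.3% ≤ 36%; employment 74 ≥ 24 mo → qualifies.
Product B: score 771 ≥ 680; DTI 34.3% ≤ 36%; employment 74 ≥ 12 mo; reserves 8.2 ≥ 3 mo → qualifies.
Product C: score 771 ≥ 600; DTI 34.3% ≤ 36%; reserves 8.2 ≥ 3 mo → qualifies.
Qualifying: Product A, Product B, Product C. Lowest rate is 6.02% → Product A.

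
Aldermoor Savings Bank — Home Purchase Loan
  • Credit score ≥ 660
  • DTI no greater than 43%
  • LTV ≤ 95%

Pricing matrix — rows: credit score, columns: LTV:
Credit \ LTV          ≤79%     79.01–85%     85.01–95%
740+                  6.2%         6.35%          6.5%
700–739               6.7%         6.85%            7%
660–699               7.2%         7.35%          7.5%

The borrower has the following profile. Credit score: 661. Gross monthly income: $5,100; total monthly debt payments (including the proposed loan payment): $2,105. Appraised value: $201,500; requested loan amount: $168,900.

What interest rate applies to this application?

7.35%

Credit score 661 ≥ 660; DTI = 2,105/5,100 = 41.3% ≤ 43%
LTV = 168,900/201,500 = 83.8% ≤ 95%
Credit 661 → row 660–699; LTV 83.8% → column 79.01–85%. Grid cell → 7.35%.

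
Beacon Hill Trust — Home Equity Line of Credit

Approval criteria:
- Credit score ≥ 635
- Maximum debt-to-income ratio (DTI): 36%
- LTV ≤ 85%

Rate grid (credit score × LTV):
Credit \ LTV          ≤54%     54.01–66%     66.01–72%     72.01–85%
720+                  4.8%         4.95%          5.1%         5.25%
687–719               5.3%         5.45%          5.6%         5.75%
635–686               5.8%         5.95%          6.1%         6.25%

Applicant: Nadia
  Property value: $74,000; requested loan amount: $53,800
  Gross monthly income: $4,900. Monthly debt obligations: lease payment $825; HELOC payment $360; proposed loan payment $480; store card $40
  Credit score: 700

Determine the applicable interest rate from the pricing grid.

5.75%

Credit score 700 ≥ 635; Total monthly debts = (825 + 360 + 480 + 40) = 1,705. Debt-to-income = 1,705/4,900 = 34.8% — meets 36% limit
LTV: 53,800 ÷ 74,000 = 72.7%, within 85% cap
Credit 700 → row 687–719; LTV 72.7% → column 72.01–85%. Grid cell → 5.75%.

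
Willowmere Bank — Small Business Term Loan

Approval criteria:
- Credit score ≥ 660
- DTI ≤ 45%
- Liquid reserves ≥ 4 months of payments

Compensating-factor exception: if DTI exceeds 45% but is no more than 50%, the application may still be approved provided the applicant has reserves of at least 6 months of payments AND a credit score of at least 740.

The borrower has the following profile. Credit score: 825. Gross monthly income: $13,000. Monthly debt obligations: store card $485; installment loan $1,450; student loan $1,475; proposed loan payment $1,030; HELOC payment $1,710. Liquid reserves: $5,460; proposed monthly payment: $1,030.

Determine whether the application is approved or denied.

Credit score 825 ≥ 660 (meets base)
Total debts = (485 + 1,450 + 1,475 + 1,030 + 1,710) = 6,150. DTI: 6,150 ÷ 13,000 = 47.3%, over the 45% base limit.
Reserves: 5,460 ÷ 1,030 = 5.3 months (meets 4-month minimum)
DTI 47.3% is within the 45%–50% exception band; checking compensating factors.
Reserves 5.3 < 6 months; credit score 825 ≥ 740.
Override conditions not both satisfied; exception does not apply.

Denied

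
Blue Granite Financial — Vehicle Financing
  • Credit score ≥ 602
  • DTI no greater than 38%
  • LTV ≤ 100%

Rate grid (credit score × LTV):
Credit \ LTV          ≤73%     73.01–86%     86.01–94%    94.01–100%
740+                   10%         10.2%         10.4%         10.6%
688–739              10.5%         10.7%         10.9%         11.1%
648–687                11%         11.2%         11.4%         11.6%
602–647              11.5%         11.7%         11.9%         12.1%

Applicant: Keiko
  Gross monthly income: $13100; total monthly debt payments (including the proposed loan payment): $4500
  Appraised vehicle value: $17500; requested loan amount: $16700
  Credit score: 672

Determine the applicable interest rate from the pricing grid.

Credit score 672 ≥ 602; Debt-to-income = 4,500/13,100 = 34.4% — meets 38% limit
Loan-to-value = 16,700/17,500 = 95.4% — pass (100% max)
Row: 672 falls in 648–687. Column: 95.4% falls in 94.01–100%. Rate = 11.6%.

11.6%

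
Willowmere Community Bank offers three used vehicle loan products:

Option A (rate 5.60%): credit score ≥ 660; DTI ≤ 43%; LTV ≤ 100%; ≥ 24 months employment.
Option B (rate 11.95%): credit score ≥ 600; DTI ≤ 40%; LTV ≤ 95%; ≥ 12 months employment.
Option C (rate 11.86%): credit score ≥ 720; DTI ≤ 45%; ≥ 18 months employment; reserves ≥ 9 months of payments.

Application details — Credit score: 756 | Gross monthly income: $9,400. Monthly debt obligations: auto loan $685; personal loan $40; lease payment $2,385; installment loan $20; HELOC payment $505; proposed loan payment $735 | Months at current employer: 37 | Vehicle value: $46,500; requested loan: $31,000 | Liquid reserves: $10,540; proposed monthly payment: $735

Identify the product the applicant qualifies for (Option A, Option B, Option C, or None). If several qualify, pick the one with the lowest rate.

Total debts = (685 + 40 + 2,385 + 20 + 505 + 735) = 4,370; DTI = 4,370/9,400 = 46.5%.
LTV = 31,000/46,500 = 66.7%.
Reserves = 10,540/735 = 14.3 months.
Option A: score 756 ≥ 660; DTI 46.5% > 43%; LTV 66.7% ≤ 100%; employment 37 ≥ 24 mo → does not qualify.
Option B: score 756 ≥ 600; DTI 46.5% > 40%; LTV 66.7% ≤ 95%; employment 37 ≥ 12 mo → does not qualify.
Option C: score 756 ≥ 720; DTI 46.5% > 45%; employment 37 ≥ 18 mo; reserves 14.3 ≥ 9 mo → does not qualify.

None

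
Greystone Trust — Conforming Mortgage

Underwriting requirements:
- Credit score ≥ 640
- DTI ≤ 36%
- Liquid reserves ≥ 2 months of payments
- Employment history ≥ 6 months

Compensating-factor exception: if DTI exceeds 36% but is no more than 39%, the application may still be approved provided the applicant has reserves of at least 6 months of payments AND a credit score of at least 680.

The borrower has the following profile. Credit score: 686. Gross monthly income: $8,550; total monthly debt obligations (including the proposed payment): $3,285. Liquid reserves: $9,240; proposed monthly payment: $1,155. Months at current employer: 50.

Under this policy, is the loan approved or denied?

Credit score 686 ≥ 640 (meets base)
DTI = 3,285/8,550 = 38.4% > 36% — standard DTI limit exceeded.
Reserves: 9,240 ÷ 1,155 = 8.0 months (meets 2-month minimum)
Employment 50 ≥ 6 months
DTI 38.4% is within the 36%–39% exception band; checking compensating factors.
Override check — reserves: 8.0 mo (ok); score: 686 (ok).
Both override conditions satisfied; DTI exception granted.

Approved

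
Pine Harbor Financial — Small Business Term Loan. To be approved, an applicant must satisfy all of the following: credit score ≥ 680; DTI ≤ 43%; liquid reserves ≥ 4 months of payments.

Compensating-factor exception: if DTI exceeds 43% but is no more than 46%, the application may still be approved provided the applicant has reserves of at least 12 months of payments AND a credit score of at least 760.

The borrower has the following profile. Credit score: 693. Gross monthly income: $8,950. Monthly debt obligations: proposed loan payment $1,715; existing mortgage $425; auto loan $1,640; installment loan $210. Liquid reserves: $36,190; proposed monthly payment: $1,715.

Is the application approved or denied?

Denied

Credit score 693 ≥ 680 (meets base)
Total debts = (1,715 + 425 + 1,640 + 210) = 3,990. DTI: 3,990 ÷ 8,950 = 44.6%, over the 43% base limit.
Reserves = 36,190/1,715 = 21.1 months ≥ 4
DTI 44.6% is within the 43%–46% exception band; checking compensating factors.
Reserves 21.1 ≥ 12 months; credit score 693 < 760.
Compensating-factor requirement not fully met.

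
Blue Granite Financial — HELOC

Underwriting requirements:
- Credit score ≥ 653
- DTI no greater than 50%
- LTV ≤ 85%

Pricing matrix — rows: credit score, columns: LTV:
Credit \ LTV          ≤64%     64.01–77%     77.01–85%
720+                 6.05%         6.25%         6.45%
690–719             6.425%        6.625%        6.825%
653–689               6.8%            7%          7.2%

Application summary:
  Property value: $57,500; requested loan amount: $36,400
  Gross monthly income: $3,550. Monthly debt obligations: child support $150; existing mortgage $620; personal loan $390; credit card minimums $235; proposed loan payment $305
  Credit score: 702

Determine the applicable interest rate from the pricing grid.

6.425%

Credit score 702 ≥ 653; Total monthly debts = (150 + 620 + 390 + 235 + 305) = 1,700. Debt-to-income = 1,700/3,550 = 47.9% — meets 50% limit
Loan-to-value = 36,400/57,500 = 63.3% — pass (85% max)
Row: 702 falls in 690–719. Column: 63.3% falls in ≤64%. Rate = 6.425%.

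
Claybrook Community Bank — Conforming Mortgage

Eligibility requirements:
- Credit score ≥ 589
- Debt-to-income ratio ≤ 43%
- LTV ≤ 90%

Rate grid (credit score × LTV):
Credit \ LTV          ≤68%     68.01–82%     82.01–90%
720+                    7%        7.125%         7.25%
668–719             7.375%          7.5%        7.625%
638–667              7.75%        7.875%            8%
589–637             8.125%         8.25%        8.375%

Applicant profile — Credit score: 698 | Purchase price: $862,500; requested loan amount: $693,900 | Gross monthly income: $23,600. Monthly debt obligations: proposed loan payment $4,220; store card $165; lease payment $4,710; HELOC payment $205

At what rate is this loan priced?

Credit score 698 ≥ 589; Total monthly debts = (4,220 + 165 + 4,710 + 205) = 9,300. DTI: 9,300 ÷ 23,600 = 39.4%, within the 43% cap
Loan-to-value = 693,900/862,500 = 80.5% — pass (90% max)
Credit 698 → row 668–719; LTV 80.5% → column 68.01–82%. Grid cell → 7.5%.

7.5%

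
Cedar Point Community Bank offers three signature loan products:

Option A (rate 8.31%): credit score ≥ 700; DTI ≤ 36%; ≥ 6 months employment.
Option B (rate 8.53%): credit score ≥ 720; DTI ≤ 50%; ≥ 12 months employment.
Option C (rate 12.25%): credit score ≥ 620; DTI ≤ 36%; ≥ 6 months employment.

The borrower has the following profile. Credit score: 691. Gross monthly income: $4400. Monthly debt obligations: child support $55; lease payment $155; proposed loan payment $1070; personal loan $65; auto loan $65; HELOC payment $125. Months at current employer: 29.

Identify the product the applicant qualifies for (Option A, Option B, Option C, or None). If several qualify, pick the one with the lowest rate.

Option C

Total debts = (55 + 155 + 1,070 + 65 + 65 + 125) = 1,535; DTI = 1,535/4,400 = 34.9%.
Option A: score 691 < 700; DTI 34.9% ≤ 36%; employment 29 ≥ 6 mo → does not qualify.
Option B: score 691 < 720; DTI 34.9% ≤ 50%; employment 29 ≥ 12 mo → does not qualify.
Option C: score 691 ≥ 620; DTI 34.9% ≤ 36%; employment 29 ≥ 6 mo → qualifies.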